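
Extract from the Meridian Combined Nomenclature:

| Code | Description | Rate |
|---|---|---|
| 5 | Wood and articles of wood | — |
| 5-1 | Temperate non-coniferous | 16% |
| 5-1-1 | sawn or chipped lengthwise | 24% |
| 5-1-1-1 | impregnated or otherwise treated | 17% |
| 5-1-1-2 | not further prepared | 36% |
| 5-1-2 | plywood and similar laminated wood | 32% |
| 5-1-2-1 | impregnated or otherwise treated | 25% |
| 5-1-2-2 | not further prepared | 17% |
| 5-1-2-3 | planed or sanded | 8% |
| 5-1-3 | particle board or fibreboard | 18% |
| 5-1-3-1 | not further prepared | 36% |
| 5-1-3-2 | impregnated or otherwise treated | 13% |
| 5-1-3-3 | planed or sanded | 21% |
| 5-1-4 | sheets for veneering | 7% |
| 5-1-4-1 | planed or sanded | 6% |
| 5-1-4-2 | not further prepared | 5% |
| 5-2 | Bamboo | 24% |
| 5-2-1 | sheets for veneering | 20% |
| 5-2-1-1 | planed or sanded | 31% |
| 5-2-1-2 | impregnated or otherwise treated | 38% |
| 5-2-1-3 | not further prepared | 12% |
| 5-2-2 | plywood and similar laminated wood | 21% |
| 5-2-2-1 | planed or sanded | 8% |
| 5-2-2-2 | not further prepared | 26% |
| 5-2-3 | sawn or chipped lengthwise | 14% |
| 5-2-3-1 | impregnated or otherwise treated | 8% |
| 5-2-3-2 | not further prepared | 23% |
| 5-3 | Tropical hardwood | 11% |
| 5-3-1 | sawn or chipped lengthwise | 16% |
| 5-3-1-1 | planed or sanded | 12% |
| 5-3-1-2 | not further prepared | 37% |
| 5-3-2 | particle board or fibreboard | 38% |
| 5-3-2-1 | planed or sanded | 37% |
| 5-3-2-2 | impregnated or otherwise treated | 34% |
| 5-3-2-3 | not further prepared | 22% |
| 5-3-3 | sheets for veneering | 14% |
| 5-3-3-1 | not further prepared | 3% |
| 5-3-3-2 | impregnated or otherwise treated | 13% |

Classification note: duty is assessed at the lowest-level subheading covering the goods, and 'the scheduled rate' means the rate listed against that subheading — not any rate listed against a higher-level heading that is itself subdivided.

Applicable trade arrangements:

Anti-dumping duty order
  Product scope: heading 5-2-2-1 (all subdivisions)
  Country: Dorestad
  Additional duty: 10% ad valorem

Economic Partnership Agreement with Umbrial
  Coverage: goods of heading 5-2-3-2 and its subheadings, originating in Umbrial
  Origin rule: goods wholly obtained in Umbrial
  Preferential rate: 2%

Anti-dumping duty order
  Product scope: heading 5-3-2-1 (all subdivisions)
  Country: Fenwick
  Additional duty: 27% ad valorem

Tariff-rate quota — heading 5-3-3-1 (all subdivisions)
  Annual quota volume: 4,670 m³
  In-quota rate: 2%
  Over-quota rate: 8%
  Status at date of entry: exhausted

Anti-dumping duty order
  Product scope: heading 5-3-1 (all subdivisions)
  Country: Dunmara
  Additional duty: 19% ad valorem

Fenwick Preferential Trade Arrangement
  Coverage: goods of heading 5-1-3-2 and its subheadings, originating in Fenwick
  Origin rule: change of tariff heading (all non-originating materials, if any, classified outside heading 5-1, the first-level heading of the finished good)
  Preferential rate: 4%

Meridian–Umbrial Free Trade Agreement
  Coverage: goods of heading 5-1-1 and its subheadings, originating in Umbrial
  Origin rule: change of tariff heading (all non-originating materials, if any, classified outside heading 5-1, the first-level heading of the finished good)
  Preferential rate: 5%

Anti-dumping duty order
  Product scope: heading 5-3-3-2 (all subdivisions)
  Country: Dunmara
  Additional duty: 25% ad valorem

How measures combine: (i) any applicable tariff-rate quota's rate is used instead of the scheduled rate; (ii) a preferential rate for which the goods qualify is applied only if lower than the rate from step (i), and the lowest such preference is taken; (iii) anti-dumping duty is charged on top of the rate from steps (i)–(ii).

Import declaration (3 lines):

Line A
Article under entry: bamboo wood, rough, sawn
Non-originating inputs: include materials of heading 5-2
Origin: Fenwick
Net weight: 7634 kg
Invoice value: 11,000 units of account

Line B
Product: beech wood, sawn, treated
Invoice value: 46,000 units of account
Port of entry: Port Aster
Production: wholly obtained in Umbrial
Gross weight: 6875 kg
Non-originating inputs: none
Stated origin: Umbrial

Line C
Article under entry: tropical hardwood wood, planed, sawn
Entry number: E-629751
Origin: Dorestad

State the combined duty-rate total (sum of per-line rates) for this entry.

Line A: bamboo → 5-2; sawn → 5-2-3; rough → 5-2-3-2. Scheduled 23%. Fenwick agreement on 5-1-3-2: 5-2-3-2 not covered. → 23%.
Line B: beech → 5-1; sawn → 5-1-1; treated → 5-1-1-1. Scheduled 17%. Umbrial agreement on 5-2-3-2: 5-1-1-1 not covered; Umbrial agreement on 5-1-1: CTH met → 5% available; preferential 5%. → 5%.
Line C: tropical hardwood → 5-3; sawn → 5-3-1; planed → 5-3-1-1. Scheduled 12%. No special measure applies. → 12%.
Sum: 23% + 5% + 12% = 40%.

40%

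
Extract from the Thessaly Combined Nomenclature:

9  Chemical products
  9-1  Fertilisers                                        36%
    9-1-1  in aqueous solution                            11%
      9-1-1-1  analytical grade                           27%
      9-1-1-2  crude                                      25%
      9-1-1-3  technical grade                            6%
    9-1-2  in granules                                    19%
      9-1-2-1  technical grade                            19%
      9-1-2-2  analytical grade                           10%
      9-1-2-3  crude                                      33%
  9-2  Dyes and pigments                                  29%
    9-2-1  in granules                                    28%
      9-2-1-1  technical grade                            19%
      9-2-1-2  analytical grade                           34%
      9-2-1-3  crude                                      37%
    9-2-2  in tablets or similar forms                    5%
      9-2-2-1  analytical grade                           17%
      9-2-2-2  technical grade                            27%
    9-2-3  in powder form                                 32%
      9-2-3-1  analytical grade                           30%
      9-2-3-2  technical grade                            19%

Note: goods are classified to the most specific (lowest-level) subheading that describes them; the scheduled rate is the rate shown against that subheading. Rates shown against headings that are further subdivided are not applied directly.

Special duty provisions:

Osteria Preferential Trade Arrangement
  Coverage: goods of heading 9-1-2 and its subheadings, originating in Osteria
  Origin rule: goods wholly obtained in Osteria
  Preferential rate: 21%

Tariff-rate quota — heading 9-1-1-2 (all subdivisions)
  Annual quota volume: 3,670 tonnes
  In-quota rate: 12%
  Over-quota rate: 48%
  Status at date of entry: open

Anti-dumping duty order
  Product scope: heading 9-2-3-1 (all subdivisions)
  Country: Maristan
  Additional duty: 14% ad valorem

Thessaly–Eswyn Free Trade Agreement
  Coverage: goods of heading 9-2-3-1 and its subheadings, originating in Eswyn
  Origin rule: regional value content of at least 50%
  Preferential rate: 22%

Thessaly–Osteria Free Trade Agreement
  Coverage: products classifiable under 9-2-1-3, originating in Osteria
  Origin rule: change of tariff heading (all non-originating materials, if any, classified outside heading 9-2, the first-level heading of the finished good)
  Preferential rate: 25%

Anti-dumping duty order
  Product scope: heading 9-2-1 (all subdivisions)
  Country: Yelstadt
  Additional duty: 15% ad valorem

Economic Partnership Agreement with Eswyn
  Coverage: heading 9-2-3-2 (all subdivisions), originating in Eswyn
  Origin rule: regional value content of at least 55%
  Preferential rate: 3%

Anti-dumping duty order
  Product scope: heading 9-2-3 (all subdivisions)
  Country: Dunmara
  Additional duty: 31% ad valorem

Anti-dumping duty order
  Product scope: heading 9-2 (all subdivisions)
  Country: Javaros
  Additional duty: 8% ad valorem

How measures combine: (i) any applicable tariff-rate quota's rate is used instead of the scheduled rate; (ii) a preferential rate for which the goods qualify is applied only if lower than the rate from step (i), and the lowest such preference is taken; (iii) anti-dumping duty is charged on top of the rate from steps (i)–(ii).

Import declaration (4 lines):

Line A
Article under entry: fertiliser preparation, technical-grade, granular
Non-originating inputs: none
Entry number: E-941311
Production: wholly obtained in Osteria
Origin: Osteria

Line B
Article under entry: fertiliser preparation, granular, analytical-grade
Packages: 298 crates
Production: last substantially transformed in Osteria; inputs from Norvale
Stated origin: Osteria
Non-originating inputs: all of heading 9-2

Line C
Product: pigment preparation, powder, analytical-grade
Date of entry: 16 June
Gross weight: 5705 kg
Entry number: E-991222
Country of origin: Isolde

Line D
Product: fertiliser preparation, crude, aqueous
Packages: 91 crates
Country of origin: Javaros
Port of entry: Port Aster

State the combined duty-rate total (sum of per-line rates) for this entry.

Line A: fertiliser → 9-1; granular → 9-1-2; technical-grade → 9-1-2-1. Scheduled 19%. Osteria agreement on 9-1-2: wholly obtained → 21% available; Osteria agreement on 9-2-1-3: 9-1-2-1 not covered; preference 21% not lower than 19% → no reduction. → 19%.
Line B: fertiliser → 9-1; granular → 9-1-2; analytical-grade → 9-1-2-2. Scheduled 10%. Osteria agreement on 9-1-2: not wholly obtained; Osteria agreement on 9-2-1-3: 9-1-2-2 not covered. → 10%.
Line C: pigment → 9-2; powder → 9-2-3; analytical-grade → 9-2-3-1. Scheduled 30%. No special measure applies. → 30%.
Line D: fertiliser → 9-1; aqueous → 9-1-1; crude → 9-1-1-2. Scheduled 25%. quota on 9-1-1-2 open → in-quota 12%. → 12%.
Sum: 19% + 10% + 30% + 12% = 71%.

71%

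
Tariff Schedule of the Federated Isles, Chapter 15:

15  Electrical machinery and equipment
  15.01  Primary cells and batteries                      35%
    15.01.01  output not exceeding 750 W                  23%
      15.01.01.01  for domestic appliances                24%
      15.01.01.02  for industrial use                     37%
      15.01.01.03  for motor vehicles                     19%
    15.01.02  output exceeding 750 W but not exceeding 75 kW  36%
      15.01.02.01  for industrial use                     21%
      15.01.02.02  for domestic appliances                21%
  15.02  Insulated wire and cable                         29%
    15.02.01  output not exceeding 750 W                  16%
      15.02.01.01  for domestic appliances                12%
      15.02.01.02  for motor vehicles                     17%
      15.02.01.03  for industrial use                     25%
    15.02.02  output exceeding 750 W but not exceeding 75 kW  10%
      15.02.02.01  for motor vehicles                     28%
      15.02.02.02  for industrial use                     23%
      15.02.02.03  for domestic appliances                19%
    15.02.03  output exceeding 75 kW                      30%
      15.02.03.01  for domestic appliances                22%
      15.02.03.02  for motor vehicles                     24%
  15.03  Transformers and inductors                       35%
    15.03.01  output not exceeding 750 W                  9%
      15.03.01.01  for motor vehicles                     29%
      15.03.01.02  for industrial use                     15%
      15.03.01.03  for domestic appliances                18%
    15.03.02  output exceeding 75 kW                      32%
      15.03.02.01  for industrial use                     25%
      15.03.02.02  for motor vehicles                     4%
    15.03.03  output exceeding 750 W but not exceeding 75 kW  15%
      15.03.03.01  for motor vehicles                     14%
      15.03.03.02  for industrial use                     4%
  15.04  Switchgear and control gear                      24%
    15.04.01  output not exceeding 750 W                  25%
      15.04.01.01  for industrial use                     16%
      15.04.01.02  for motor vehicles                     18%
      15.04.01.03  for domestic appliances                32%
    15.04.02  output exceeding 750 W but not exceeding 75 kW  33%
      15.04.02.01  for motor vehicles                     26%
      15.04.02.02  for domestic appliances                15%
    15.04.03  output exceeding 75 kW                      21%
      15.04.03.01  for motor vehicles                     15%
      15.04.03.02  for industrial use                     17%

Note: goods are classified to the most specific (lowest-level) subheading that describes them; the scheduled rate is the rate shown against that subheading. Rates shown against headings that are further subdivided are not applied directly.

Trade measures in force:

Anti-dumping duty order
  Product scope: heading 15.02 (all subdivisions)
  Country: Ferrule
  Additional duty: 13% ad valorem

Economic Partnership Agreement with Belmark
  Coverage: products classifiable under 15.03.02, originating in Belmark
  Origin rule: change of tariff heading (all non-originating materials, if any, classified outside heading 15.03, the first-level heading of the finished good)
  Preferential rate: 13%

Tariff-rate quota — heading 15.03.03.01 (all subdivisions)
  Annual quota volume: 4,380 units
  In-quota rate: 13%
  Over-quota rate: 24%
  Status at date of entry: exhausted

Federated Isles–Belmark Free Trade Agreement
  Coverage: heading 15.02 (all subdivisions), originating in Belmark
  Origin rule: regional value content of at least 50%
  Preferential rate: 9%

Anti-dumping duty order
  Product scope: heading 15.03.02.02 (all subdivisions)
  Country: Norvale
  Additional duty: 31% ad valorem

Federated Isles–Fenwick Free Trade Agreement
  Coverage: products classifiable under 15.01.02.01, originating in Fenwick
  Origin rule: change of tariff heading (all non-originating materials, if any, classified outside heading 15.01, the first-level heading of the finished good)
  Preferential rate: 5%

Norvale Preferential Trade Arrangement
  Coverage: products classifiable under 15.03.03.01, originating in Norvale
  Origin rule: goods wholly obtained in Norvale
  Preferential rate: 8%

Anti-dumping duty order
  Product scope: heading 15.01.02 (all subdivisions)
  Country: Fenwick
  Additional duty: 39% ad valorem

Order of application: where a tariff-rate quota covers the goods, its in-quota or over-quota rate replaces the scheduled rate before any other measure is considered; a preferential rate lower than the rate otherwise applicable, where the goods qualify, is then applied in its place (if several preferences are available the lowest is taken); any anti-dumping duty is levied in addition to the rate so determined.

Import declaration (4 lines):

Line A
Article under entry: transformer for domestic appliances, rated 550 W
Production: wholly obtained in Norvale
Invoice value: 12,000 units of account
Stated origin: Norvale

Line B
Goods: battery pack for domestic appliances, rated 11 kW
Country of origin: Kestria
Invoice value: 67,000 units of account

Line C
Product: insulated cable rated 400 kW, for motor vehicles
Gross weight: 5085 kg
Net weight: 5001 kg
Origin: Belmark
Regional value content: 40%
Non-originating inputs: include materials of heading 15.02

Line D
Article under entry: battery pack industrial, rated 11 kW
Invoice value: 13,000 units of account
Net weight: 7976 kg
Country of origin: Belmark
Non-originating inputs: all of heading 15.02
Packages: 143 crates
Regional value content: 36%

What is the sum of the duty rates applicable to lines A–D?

84%

Line A: transformer → 15.03; rated 550 W → 15.03.01; for domestic appliances → 15.03.01.03. Scheduled 18%. Norvale agreement on 15.03.03.01: 15.03.01.03 not covered. → 18%.
Line B: battery pack → 15.01; rated 11 kW → 15.01.02; for domestic appliances → 15.01.02.02. Scheduled 21%. No special measure applies. → 21%.
Line C: insulated cable → 15.02; rated 400 kW → 15.02.03; for motor vehicles → 15.02.03.02. Scheduled 24%. Belmark agreement on 15.03.02: 15.02.03.02 not covered; Belmark agreement on 15.02: RVC < 50%. → 24%.
Line D: battery pack → 15.01; rated 11 kW → 15.01.02; industrial → 15.01.02.01. Scheduled 21%. Belmark agreement on 15.03.02: 15.01.02.01 not covered; Belmark agreement on 15.02: 15.01.02.01 not covered. → 21%.
Sum: 18% + 21% + 24% + 21% = 84%.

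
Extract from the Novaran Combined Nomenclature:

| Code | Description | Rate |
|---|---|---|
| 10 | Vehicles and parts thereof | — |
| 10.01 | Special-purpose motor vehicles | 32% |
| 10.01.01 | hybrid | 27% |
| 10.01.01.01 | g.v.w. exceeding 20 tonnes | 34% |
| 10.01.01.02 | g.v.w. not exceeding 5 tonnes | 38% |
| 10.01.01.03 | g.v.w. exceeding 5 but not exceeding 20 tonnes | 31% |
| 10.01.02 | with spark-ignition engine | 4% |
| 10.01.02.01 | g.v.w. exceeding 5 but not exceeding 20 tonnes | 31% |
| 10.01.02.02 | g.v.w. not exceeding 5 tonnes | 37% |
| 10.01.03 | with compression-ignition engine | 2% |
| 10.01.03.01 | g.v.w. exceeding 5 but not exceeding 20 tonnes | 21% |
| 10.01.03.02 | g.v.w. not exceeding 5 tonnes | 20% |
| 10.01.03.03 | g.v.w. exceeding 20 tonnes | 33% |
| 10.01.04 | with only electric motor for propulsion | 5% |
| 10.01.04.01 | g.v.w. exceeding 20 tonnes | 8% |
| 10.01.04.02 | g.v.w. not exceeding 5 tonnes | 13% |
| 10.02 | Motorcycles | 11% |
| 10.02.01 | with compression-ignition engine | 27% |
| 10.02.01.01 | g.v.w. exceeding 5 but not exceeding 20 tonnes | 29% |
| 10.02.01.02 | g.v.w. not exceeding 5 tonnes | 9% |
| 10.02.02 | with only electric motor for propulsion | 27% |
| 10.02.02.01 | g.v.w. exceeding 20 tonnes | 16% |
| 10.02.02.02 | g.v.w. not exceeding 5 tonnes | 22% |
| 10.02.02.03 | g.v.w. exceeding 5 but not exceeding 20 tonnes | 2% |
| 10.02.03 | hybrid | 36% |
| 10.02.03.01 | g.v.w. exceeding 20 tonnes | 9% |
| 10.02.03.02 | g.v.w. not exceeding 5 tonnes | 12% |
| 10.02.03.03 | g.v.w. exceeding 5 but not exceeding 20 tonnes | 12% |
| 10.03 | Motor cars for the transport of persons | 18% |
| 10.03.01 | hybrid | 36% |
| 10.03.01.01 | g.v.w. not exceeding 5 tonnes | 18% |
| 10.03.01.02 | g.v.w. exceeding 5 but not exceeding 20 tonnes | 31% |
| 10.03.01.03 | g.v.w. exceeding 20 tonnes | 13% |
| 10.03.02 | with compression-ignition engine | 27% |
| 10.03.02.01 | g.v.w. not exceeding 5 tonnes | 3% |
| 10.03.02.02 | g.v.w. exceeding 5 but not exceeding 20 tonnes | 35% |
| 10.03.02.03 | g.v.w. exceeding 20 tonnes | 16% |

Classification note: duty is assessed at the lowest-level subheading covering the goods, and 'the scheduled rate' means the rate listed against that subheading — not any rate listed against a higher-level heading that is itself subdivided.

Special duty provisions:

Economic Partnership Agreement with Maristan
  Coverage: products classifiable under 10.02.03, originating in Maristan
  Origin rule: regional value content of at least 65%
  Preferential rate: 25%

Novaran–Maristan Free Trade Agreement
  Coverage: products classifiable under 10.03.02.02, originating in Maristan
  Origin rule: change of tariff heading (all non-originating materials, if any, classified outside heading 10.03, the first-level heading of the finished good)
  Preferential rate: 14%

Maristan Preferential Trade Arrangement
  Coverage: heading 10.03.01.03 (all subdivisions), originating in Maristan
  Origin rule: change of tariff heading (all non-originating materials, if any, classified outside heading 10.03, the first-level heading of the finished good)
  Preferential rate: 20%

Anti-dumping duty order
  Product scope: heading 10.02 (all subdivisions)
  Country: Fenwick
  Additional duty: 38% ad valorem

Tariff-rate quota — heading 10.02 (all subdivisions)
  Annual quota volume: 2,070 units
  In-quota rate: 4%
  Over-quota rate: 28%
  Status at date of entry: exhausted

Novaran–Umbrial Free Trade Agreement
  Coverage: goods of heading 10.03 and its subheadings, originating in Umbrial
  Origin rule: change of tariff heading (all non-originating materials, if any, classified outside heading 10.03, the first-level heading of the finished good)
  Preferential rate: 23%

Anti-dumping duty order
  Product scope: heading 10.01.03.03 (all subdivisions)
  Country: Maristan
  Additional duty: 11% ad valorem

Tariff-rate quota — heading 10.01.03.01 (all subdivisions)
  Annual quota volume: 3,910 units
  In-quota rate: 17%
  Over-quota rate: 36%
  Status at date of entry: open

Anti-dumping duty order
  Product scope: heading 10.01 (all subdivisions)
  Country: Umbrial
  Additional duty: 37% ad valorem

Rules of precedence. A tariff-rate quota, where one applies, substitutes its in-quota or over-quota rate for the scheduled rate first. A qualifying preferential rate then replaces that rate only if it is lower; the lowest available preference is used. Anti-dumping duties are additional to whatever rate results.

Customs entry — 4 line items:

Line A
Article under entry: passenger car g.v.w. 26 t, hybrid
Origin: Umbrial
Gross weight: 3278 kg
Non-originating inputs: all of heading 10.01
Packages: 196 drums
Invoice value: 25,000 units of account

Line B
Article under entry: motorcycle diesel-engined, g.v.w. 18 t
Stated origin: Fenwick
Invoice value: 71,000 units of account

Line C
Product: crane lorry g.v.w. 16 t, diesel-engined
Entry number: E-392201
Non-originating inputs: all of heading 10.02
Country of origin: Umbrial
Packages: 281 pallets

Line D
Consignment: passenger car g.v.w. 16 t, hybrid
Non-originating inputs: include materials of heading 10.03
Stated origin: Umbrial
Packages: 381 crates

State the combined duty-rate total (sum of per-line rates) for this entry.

Line A: passenger car → 10.03; hybrid → 10.03.01; g.v.w. 26 t → 10.03.01.03. Scheduled 13%. Umbrial agreement on 10.03: CTH met → 23% available; preference 23% not lower than 13% → no reduction. → 13%.
Line B: motorcycle → 10.02; diesel-engined → 10.02.01; g.v.w. 18 t → 10.02.01.01. Scheduled 29%. quota on 10.02 exhausted → over-quota 28%; anti-dumping (Fenwick, 10.02): +38%; total 28% + 38% = 66%. → 66%.
Line C: crane lorry → 10.01; diesel-engined → 10.01.03; g.v.w. 16 t → 10.01.03.01. Scheduled 21%. quota on 10.01.03.01 open → in-quota 17%; Umbrial agreement on 10.03: 10.01.03.01 not covered; anti-dumping (Umbrial, 10.01): +37%; total 17% + 37% = 54%. → 54%.
Line D: passenger car → 10.03; hybrid → 10.03.01; g.v.w. 16 t → 10.03.01.02. Scheduled 31%. Umbrial agreement on 10.03: CTH not met. → 31%.
Sum: 13% + 66% + 54% + 31% = 164%.

164%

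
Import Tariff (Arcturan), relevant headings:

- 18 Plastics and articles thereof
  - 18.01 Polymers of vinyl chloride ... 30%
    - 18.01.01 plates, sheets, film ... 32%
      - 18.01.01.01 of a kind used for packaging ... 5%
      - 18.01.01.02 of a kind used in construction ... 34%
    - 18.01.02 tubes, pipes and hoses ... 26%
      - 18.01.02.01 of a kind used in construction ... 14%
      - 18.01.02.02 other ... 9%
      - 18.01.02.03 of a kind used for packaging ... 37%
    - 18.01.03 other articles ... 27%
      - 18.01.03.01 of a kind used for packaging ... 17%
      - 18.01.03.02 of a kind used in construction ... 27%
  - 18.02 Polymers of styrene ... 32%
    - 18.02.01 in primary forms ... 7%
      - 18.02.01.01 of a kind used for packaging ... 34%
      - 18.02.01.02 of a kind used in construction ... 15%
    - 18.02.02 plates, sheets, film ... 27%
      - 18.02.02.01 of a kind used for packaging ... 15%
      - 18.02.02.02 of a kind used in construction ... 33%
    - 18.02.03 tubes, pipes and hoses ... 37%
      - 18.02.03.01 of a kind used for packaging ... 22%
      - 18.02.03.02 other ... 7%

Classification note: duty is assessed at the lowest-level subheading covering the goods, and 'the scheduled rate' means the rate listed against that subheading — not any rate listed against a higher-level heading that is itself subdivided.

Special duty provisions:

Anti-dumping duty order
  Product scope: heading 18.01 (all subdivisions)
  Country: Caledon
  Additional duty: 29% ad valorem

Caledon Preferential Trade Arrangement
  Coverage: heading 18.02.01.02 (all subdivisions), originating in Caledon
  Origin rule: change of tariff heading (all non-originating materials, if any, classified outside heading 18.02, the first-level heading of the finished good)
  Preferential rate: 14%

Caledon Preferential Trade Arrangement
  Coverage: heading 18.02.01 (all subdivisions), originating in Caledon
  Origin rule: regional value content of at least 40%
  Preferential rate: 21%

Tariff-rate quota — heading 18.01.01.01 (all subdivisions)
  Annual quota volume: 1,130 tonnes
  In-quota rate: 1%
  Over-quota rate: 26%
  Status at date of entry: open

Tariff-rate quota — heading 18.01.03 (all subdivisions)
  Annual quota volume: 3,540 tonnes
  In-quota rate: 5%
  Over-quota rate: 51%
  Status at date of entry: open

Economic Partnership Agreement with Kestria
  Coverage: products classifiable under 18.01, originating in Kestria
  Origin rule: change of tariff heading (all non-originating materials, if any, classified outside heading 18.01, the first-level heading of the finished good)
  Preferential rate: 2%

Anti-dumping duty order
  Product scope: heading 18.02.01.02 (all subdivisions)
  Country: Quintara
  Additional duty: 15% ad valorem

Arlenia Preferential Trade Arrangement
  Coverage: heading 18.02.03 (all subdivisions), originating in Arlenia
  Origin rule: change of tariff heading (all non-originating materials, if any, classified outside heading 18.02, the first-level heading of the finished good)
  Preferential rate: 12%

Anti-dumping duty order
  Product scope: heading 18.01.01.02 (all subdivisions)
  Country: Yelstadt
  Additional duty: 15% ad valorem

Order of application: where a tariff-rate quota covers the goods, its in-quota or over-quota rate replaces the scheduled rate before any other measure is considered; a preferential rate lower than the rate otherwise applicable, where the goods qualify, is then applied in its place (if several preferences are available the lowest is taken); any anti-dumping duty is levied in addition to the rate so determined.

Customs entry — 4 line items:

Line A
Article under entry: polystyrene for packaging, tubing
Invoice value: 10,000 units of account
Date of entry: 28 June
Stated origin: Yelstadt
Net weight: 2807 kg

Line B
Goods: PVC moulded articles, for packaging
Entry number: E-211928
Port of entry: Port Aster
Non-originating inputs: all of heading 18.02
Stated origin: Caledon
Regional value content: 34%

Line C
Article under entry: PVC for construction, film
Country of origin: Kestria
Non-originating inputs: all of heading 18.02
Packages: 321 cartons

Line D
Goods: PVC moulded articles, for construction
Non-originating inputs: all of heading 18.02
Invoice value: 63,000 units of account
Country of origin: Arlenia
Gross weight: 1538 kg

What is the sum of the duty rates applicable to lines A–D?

63%

Line A: polystyrene → 18.02; tubing → 18.02.03; for packaging → 18.02.03.01. Scheduled 22%. No special measure applies. → 22%.
Line B: PVC → 18.01; moulded articles → 18.01.03; for packaging → 18.01.03.01. Scheduled 17%. quota on 18.01.03 open → in-quota 5%; Caledon agreement on 18.02.01.02: 18.01.03.01 not covered; Caledon agreement on 18.02.01: 18.01.03.01 not covered; anti-dumping (Caledon, 18.01): +29%; total 5% + 29% = 34%. → 34%.
Line C: PVC → 18.01; film → 18.01.01; for construction → 18.01.01.02. Scheduled 34%. Kestria agreement on 18.01: CTH met → 2% available; preferential 2%. → 2%.
Line D: PVC → 18.01; moulded articles → 18.01.03; for construction → 18.01.03.02. Scheduled 27%. quota on 18.01.03 open → in-quota 5%; Arlenia agreement on 18.02.03: 18.01.03.02 not covered. → 5%.
Sum: 22% + 34% + 2% + 5% = 63%.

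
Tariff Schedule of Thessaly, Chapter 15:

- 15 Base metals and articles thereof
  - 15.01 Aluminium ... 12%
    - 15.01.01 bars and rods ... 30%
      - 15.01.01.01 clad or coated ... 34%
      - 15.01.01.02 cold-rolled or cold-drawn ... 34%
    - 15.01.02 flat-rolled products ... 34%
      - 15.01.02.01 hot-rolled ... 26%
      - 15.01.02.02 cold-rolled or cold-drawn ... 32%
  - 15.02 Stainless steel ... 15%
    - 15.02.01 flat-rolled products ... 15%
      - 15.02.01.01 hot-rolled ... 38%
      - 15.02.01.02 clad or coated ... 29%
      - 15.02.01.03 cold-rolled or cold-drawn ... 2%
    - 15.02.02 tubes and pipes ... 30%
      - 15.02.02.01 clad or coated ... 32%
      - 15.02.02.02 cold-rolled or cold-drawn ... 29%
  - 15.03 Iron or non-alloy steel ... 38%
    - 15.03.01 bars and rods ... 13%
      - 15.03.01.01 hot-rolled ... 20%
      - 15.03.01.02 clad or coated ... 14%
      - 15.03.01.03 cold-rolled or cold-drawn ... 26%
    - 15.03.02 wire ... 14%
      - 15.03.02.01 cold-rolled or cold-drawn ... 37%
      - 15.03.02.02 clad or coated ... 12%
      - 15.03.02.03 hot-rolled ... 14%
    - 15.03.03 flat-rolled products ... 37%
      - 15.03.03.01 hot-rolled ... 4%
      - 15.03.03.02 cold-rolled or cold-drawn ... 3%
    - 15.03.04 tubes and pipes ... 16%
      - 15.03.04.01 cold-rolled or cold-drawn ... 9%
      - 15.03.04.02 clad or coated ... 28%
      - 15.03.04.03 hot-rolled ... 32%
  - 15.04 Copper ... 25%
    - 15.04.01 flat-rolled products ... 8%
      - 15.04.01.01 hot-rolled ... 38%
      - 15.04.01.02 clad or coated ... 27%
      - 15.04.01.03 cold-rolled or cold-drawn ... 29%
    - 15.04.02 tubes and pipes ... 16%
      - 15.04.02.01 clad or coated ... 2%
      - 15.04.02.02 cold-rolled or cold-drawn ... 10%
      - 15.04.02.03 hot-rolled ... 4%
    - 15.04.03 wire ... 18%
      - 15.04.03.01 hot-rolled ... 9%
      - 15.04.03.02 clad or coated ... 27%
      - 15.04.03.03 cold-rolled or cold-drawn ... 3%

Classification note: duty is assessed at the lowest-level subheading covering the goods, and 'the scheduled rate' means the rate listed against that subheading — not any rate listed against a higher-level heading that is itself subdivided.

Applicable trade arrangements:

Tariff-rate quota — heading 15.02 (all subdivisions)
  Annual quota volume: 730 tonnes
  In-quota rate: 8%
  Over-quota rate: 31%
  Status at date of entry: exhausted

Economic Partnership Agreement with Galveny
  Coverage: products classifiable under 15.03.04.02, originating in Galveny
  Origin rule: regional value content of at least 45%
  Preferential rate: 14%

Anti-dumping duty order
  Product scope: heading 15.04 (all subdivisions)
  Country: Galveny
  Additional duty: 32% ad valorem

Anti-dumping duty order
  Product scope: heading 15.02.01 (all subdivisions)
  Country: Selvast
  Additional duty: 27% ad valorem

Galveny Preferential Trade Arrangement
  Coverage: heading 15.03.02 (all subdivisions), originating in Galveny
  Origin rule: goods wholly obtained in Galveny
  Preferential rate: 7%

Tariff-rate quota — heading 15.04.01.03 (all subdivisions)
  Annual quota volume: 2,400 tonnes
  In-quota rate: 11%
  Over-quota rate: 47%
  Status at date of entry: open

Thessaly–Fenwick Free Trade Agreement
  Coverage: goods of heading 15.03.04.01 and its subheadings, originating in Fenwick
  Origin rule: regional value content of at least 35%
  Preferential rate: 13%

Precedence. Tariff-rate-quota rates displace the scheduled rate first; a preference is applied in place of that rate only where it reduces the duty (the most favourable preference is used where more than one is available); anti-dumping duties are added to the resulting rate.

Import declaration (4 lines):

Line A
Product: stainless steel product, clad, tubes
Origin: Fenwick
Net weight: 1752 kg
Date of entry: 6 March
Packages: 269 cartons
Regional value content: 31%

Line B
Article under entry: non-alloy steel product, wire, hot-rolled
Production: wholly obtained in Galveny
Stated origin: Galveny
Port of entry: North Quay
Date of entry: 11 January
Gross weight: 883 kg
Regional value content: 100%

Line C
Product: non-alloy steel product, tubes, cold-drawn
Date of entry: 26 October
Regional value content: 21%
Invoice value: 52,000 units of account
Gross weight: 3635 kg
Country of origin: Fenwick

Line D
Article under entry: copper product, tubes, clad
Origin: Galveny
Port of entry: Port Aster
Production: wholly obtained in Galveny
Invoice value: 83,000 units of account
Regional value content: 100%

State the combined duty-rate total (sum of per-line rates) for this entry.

Line A: stainless steel → 15.02; tubes → 15.02.02; clad → 15.02.02.01. Scheduled 32%. quota on 15.02 exhausted → over-quota 31%; Fenwick agreement on 15.03.04.01: 15.02.02.01 not covered. → 31%.
Line B: non-alloy steel → 15.03; wire → 15.03.02; hot-rolled → 15.03.02.03. Scheduled 14%. Galveny agreement on 15.03.04.02: 15.03.02.03 not covered; Galveny agreement on 15.03.02: wholly obtained → 7% available; preferential 7%. → 7%.
Line C: non-alloy steel → 15.03; tubes → 15.03.04; cold-drawn → 15.03.04.01. Scheduled 9%. Fenwick agreement on 15.03.04.01: RVC < 35%. → 9%.
Line D: copper → 15.04; tubes → 15.04.02; clad → 15.04.02.01. Scheduled 2%. Galveny agreement on 15.03.04.02: 15.04.02.01 not covered; Galveny agreement on 15.03.02: 15.04.02.01 not covered; anti-dumping (Galveny, 15.04): +32%; total 2% + 32% = 34%. → 34%.
Sum: 31% + 7% + 9% + 34% = 81%.

81%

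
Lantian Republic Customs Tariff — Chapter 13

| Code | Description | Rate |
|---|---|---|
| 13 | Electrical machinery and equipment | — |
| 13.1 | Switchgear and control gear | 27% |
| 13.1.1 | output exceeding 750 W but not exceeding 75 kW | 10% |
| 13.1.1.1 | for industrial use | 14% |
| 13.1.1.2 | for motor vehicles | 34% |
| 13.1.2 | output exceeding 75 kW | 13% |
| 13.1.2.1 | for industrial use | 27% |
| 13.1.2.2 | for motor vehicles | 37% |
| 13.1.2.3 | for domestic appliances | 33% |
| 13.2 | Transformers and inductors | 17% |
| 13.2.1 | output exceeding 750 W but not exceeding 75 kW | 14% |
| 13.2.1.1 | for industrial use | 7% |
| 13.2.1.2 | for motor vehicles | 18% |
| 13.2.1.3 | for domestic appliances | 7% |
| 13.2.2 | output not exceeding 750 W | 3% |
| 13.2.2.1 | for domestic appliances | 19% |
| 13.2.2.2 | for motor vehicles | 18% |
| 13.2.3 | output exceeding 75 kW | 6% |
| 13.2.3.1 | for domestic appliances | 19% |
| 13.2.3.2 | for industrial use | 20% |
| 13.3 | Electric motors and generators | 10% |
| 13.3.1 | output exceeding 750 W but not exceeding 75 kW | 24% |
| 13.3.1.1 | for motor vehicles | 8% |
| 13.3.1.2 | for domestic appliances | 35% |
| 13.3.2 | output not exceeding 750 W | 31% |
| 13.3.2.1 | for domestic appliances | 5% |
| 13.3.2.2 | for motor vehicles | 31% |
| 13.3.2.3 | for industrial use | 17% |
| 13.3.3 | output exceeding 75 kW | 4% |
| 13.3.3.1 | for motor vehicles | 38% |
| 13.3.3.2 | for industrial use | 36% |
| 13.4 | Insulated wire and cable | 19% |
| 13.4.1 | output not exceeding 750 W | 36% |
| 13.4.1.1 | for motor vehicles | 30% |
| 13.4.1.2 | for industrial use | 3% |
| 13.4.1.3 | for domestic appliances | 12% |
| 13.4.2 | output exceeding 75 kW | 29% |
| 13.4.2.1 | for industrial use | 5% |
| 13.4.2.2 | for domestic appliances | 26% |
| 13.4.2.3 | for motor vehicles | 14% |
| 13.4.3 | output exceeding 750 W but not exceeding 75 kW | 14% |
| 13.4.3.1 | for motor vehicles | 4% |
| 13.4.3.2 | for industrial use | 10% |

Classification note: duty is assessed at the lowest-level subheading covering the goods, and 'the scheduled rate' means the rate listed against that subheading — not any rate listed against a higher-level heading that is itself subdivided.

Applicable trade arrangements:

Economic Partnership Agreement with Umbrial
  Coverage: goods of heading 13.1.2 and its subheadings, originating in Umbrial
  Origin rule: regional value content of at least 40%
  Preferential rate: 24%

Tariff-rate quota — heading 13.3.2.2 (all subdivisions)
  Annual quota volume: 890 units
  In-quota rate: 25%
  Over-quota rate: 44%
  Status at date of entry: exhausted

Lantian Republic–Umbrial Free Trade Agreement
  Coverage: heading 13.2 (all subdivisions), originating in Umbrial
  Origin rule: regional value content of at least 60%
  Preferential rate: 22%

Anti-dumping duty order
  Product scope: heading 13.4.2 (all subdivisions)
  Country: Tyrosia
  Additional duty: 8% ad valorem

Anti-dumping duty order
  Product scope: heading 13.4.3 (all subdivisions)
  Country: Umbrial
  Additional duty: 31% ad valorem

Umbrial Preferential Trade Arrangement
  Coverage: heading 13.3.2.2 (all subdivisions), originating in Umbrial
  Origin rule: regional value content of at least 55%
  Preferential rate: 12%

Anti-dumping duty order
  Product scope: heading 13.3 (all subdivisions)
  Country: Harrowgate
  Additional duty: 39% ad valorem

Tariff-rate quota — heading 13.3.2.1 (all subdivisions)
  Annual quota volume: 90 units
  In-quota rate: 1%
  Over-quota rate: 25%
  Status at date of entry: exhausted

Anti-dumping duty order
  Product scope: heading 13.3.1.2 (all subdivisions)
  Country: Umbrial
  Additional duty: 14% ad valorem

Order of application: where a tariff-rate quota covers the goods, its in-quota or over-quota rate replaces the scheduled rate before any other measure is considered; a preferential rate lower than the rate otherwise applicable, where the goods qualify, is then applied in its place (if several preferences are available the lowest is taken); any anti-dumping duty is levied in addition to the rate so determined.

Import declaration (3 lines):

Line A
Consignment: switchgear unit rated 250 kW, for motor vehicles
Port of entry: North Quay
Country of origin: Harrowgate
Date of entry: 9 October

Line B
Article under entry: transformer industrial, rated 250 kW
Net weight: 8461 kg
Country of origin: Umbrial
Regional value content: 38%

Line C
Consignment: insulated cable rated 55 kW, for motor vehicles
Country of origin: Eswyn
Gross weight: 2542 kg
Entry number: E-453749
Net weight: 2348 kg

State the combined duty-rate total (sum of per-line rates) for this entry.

Line A: switchgear unit → 13.1; rated 250 kW → 13.1.2; for motor vehicles → 13.1.2.2. Scheduled 37%. No special measure applies. → 37%.
Line B: transformer → 13.2; rated 250 kW → 13.2.3; industrial → 13.2.3.2. Scheduled 20%. Umbrial agreement on 13.1.2: 13.2.3.2 not covered; Umbrial agreement on 13.2: RVC < 60%; Umbrial agreement on 13.3.2.2: 13.2.3.2 not covered. → 20%.
Line C: insulated cable → 13.4; rated 55 kW → 13.4.3; for motor vehicles → 13.4.3.1. Scheduled 4%. No special measure applies. → 4%.
Sum: 37% + 20% + 4% = 61%.

61%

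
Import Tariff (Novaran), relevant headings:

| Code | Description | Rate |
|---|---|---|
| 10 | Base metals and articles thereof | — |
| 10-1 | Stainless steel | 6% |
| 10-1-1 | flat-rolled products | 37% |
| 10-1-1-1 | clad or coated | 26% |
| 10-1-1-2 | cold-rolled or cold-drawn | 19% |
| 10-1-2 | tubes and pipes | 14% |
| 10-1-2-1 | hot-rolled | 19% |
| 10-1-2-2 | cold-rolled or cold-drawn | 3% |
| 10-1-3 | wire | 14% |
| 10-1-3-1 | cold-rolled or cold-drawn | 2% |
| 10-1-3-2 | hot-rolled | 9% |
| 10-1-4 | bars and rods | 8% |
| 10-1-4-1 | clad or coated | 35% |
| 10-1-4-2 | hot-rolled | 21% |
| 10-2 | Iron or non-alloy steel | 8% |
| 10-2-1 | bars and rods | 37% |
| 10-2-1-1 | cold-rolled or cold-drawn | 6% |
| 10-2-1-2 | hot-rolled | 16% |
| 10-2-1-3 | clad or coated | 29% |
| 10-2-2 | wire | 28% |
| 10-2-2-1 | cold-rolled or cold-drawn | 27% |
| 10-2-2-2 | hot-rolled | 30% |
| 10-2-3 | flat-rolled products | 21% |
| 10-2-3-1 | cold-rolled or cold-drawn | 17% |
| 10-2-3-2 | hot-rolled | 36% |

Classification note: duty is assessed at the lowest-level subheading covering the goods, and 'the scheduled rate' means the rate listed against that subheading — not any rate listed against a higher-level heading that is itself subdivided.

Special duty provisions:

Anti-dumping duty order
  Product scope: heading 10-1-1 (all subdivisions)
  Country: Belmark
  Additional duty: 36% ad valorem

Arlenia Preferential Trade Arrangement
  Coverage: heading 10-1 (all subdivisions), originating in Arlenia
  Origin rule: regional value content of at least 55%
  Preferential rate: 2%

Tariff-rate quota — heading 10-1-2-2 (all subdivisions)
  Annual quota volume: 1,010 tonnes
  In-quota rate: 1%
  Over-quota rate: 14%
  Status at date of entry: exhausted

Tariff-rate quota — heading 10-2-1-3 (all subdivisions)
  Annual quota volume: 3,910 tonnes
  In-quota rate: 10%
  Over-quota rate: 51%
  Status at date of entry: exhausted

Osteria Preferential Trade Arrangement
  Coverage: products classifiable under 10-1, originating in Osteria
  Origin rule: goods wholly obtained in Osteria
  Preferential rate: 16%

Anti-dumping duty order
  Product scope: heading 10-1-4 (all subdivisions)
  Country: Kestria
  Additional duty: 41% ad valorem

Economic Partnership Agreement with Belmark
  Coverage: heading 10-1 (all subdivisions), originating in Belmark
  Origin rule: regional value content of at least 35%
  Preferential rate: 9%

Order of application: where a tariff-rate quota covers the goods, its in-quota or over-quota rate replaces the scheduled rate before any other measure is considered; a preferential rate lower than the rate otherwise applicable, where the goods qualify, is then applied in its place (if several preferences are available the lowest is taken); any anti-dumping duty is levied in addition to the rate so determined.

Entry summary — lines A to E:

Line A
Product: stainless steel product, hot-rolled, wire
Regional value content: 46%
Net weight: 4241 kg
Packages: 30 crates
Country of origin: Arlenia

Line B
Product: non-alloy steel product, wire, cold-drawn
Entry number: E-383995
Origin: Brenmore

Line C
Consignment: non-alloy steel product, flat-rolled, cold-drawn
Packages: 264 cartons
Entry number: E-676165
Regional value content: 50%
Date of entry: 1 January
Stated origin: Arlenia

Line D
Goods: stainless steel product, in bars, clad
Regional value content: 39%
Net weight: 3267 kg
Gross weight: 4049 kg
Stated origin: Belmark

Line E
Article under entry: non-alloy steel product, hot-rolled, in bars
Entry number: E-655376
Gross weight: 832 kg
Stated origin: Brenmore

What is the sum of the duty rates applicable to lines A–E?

Line A: stainless steel → 10-1; wire → 10-1-3; hot-rolled → 10-1-3-2. Scheduled 9%. Arlenia agreement on 10-1: RVC < 55%. → 9%.
Line B: non-alloy steel → 10-2; wire → 10-2-2; cold-drawn → 10-2-2-1. Scheduled 27%. No special measure applies. → 27%.
Line C: non-alloy steel → 10-2; flat-rolled → 10-2-3; cold-drawn → 10-2-3-1. Scheduled 17%. Arlenia agreement on 10-1: 10-2-3-1 not covered. → 17%.
Line D: stainless steel → 10-1; in bars → 10-1-4; clad → 10-1-4-1. Scheduled 35%. Belmark agreement on 10-1: RVC ≥ 35% → 9% available; preferential 9%. → 9%.
Line E: non-alloy steel → 10-2; in bars → 10-2-1; hot-rolled → 10-2-1-2. Scheduled 16%. No special measure applies. → 16%.
Sum: 9% + 27% + 17% + 9% + 16% = 78%.

78%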